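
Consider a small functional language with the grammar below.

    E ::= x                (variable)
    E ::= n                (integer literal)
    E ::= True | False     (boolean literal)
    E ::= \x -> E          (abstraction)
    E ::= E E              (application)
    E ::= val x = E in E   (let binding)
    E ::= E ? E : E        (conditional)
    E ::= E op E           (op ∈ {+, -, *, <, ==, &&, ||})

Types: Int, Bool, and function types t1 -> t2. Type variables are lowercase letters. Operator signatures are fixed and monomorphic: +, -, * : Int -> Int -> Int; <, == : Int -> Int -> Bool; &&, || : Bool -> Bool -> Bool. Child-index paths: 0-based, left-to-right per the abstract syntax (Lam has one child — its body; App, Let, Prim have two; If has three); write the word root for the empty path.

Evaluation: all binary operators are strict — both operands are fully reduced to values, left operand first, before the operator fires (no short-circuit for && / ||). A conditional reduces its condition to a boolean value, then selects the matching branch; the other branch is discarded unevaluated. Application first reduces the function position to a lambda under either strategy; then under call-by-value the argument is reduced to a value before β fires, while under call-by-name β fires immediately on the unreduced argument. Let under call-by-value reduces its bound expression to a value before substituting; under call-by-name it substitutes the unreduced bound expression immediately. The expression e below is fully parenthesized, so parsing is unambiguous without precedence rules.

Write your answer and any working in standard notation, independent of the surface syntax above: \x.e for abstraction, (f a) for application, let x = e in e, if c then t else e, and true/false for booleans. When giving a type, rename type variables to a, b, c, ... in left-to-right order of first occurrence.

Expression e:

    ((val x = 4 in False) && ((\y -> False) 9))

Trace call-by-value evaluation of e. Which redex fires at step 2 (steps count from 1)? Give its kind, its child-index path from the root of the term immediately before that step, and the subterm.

Answer: beta at 1 : ((\y.false) 9)

Trace:
step 0: ((let x = 4 in false) && ((\y.false) 9))
step 1: [let@0] (false && ((\y.false) 9))
step 2: [beta@1] (false && false)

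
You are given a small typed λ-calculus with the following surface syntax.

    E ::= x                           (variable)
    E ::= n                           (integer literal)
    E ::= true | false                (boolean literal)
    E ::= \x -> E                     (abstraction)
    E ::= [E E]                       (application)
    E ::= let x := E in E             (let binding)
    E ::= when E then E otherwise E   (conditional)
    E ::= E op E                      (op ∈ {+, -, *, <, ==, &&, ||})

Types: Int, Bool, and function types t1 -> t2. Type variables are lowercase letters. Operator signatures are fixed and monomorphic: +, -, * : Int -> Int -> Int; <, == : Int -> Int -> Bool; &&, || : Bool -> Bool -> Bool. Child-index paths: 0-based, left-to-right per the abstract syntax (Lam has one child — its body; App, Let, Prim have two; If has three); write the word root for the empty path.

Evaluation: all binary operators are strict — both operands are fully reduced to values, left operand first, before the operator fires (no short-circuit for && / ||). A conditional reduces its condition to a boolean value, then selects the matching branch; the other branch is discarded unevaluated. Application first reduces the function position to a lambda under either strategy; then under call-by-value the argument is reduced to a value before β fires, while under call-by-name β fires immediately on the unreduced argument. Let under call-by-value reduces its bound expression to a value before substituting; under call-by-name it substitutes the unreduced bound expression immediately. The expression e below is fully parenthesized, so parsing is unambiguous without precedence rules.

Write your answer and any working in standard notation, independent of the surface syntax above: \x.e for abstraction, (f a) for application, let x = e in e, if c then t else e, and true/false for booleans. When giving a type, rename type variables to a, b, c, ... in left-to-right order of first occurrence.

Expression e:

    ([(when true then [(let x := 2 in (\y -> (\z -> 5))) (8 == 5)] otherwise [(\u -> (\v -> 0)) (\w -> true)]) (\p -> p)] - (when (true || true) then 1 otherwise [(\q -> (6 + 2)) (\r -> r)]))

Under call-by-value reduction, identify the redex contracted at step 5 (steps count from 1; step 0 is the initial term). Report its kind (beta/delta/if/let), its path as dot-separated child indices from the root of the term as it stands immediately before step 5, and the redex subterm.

Answer: beta at 0 : ((\z.5) (\p.p))

Derivation:
step 0: (((if true then ((let x = 2 in (\y.(\z.5))) (8 == 5)) else ((\u.(\v.0)) (\w.true))) (\p.p)) - (if (true || true) then 1 else ((\q.(6 + 2)) (\r.r))))
step 1: [if@0.0] ((((let x = 2 in (\y.(\z.5))) (8 == 5)) (\p.p)) - (if (true || true) then 1 else ((\q.(6 + 2)) (\r.r))))
step 2: [let@0.0.0] ((((\y.(\z.5)) (8 == 5)) (\p.p)) - (if (true || true) then 1 else ((\q.(6 + 2)) (\r.r))))
step 3: [delta@0.0.1] ((((\y.(\z.5)) false) (\p.p)) - (if (true || true) then 1 else ((\q.(6 + 2)) (\r.r))))
step 4: [beta@0.0] (((\z.5) (\p.p)) - (if (true || true) then 1 else ((\q.(6 + 2)) (\r.r))))
step 5: [beta@0] (5 - (if (true || true) then 1 else ((\q.(6 + 2)) (\r.r))))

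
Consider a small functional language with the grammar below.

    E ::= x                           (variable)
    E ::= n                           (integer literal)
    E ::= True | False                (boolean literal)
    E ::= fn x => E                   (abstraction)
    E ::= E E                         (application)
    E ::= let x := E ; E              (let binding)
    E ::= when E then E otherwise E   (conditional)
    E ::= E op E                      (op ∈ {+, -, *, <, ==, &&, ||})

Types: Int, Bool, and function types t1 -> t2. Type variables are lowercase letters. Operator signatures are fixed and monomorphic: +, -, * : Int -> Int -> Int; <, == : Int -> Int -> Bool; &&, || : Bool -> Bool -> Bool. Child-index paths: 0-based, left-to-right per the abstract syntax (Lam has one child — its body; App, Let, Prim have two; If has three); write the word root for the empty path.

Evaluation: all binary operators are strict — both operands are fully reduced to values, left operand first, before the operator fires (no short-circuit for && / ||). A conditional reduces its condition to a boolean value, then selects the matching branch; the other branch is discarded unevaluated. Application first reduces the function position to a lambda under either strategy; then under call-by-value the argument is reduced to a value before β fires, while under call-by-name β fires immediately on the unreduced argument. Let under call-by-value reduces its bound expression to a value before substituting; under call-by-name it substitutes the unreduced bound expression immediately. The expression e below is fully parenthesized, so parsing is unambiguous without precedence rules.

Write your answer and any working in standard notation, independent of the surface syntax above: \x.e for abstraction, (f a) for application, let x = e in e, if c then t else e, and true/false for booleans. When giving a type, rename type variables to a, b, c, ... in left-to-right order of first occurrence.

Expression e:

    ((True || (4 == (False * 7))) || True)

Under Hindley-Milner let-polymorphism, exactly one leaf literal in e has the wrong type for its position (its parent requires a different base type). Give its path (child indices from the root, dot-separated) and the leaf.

Derivation:
  unify Bool ~ Bool
  unify Int ~ Int
  unify Bool ~ Int
  FAIL: mismatch Bool ~ Int

Answer: 0.1.1.0 : false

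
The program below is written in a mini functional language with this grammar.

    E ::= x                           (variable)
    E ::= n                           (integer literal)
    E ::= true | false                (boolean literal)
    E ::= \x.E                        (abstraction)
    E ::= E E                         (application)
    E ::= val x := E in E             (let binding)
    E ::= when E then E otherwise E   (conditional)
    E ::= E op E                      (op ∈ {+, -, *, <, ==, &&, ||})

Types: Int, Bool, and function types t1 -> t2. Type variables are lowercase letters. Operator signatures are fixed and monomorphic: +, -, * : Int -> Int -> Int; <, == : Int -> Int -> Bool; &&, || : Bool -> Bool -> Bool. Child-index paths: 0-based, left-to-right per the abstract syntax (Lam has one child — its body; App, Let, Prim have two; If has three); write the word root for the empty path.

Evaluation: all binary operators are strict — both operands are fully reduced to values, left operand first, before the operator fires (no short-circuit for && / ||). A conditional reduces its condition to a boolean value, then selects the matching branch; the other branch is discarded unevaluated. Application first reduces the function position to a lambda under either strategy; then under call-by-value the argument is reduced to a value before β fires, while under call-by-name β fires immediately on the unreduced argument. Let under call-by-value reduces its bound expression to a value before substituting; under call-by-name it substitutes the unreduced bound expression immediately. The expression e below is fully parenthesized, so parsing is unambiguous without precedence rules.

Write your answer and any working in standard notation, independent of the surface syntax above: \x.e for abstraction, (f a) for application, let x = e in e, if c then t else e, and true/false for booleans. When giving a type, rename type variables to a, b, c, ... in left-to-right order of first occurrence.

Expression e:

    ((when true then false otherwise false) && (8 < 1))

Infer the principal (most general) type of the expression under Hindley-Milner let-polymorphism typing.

Working:
  unify Bool ~ Bool
  unify Bool ~ Bool
  unify Bool ~ Bool
  unify Int ~ Int
  unify Int ~ Int
  unify Bool ~ Bool

Answer: Bool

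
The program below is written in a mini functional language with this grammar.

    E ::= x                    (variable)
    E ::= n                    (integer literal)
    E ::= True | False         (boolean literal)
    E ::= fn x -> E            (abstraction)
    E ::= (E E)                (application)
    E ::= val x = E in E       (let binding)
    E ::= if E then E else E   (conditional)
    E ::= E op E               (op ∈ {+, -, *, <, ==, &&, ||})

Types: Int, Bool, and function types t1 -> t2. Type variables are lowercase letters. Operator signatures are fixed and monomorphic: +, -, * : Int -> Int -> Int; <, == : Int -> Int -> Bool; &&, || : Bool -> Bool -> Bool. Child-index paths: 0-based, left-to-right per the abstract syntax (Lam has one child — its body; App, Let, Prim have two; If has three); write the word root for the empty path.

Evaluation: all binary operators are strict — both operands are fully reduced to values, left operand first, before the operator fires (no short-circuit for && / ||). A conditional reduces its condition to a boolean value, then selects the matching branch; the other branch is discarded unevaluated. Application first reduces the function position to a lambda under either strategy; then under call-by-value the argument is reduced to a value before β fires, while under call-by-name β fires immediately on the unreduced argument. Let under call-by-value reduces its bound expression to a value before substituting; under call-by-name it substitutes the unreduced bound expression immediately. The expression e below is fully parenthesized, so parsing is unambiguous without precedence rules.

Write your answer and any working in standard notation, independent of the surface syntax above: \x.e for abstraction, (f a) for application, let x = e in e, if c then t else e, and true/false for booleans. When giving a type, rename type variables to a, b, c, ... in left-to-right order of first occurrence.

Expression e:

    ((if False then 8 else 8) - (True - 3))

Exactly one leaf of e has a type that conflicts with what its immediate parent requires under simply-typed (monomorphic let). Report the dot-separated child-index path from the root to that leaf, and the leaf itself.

Derivation:
  unify Bool ~ Bool
  unify Int ~ Int
  unify Int ~ Int
  unify Bool ~ Int
  FAIL: mismatch Bool ~ Int

Answer: 1.0 : true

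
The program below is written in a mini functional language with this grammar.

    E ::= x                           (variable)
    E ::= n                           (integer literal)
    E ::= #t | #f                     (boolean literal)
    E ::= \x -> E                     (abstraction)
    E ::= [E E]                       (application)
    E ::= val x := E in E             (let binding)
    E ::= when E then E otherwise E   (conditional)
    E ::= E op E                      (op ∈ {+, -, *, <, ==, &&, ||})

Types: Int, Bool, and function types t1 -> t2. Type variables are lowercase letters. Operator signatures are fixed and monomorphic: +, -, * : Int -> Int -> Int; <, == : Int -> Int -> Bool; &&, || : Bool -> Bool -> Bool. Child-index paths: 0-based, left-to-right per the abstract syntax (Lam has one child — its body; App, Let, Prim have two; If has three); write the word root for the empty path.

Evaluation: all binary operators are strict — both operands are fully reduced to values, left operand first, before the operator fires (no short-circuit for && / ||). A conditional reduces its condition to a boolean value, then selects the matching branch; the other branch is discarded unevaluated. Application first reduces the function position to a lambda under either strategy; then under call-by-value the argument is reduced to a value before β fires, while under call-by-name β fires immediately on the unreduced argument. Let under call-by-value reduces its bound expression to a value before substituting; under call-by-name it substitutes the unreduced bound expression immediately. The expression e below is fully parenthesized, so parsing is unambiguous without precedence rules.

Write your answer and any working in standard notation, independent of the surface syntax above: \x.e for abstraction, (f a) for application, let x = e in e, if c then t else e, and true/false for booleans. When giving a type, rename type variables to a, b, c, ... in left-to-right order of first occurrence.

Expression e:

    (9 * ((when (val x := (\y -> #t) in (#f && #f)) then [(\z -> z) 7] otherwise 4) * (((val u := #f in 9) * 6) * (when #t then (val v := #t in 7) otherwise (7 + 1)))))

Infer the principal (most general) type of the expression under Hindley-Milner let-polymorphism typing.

Answer: Int

Working:
  unify Int ~ Int
\y._ : a -> Bool
let x : forall. a -> Bool
  unify Bool ~ Bool
  unify Bool ~ Bool
  unify Bool ~ Bool
z : b
\z._ : b -> b
  unify b -> b ~ Int -> c
  unify b ~ Int
  unify Int ~ c
_ _ : Int
  unify Int ~ Int
  unify Int ~ Int
let u : Bool
  unify Int ~ Int
  unify Int ~ Int
  unify Int ~ Int
  unify Bool ~ Bool
let v : Bool
  unify Int ~ Int
  unify Int ~ Int
  unify Int ~ Int
  unify Int ~ Int
  unify Int ~ Int
  unify Int ~ Int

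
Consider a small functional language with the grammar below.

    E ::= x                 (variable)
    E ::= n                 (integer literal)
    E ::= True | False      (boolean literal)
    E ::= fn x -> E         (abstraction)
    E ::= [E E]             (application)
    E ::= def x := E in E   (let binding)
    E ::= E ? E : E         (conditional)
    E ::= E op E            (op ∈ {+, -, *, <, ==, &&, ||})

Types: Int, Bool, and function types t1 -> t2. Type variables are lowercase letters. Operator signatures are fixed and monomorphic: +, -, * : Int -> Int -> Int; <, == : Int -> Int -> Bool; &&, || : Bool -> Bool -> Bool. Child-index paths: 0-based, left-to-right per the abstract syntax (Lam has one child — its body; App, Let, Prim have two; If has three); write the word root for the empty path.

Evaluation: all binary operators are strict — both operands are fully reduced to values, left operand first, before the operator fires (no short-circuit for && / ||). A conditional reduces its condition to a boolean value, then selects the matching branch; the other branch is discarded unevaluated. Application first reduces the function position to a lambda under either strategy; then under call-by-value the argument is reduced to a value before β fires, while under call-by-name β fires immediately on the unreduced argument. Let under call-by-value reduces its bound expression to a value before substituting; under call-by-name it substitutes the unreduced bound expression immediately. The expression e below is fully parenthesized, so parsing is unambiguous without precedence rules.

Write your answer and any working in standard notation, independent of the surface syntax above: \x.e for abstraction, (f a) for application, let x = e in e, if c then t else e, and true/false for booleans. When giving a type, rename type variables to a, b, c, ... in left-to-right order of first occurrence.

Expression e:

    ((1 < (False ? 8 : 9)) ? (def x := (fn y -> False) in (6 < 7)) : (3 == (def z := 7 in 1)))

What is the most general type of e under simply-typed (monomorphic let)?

Trace:
  unify Int ~ Int
  unify Bool ~ Bool
  unify Int ~ Int
  unify Int ~ Int
  unify Bool ~ Bool
\y._ : a -> Bool
let x : a -> Bool
  unify Int ~ Int
  unify Int ~ Int
  unify Int ~ Int
let z : Int
  unify Int ~ Int
  unify Bool ~ Bool

Answer: Bool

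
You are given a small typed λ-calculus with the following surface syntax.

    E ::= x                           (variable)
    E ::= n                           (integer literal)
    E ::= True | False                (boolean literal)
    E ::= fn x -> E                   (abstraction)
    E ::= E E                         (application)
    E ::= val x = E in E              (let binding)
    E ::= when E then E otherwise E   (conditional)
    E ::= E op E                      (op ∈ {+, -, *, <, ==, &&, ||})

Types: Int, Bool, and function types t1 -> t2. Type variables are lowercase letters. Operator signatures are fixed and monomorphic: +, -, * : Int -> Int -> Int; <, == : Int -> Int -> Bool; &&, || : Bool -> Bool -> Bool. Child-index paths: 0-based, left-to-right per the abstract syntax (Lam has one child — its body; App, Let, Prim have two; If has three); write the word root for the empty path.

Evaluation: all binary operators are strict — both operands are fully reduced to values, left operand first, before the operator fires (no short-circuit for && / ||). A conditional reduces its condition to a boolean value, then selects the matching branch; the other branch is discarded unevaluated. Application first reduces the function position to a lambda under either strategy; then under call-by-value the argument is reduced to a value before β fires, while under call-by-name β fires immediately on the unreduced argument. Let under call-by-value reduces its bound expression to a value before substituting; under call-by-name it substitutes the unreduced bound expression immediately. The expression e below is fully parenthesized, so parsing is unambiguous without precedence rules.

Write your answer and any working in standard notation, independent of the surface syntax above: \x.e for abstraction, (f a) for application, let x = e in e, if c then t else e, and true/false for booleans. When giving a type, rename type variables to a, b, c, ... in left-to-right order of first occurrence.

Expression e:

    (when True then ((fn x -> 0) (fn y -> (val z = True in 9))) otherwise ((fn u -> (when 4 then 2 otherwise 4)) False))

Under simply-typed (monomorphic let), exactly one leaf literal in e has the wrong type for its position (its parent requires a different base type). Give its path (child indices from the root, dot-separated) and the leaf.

Derivation:
  unify Bool ~ Bool
\x._ : a -> Int
let z : Bool
\y._ : b -> Int
  unify a -> Int ~ (b -> Int) -> c
  unify a ~ b -> Int
  unify Int ~ c
_ _ : Int
  unify Int ~ Bool
  FAIL: mismatch Int ~ Bool

Answer: 2.0.0.0 : 4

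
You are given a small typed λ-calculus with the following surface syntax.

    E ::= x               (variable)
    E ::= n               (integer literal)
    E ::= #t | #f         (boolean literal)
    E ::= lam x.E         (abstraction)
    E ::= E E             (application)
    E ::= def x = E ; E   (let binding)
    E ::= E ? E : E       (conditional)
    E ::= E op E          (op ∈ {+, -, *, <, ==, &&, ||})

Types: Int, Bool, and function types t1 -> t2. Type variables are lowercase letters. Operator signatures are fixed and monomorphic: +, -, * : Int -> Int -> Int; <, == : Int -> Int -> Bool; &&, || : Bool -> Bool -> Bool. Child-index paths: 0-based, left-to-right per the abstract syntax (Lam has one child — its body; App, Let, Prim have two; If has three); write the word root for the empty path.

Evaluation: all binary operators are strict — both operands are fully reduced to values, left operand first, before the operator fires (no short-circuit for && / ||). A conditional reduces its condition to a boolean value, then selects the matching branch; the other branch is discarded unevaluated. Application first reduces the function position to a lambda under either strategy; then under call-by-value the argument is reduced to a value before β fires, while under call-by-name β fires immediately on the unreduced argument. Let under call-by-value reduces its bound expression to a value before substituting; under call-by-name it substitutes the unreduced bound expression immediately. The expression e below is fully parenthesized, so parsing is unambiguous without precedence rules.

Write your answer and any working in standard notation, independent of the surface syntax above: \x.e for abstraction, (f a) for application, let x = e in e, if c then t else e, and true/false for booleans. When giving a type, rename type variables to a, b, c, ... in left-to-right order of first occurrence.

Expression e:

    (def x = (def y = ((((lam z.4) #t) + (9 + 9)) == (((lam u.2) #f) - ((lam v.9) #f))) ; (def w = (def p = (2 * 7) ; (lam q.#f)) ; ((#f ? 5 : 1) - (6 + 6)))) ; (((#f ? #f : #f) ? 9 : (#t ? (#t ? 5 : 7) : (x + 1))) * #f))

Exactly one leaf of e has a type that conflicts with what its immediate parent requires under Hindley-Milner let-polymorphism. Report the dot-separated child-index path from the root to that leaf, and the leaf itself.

Derivation:
\z._ : a -> Int
  unify a -> Int ~ Bool -> b
  unify a ~ Bool
  unify Int ~ b
_ _ : Int
  unify Int ~ Int
  unify Int ~ Int
  unify Int ~ Int
  unify Int ~ Int
  unify Int ~ Int
\u._ : c -> Int
  unify c -> Int ~ Bool -> d
  unify c ~ Bool
  unify Int ~ d
_ _ : Int
  unify Int ~ Int
\v._ : e -> Int
  unify e -> Int ~ Bool -> f
  unify e ~ Bool
  unify Int ~ f
_ _ : Int
  unify Int ~ Int
  unify Int ~ Int
let y : Bool
  unify Int ~ Int
  unify Int ~ Int
let p : Int
\q._ : g -> Bool
let w : forall. g -> Bool
  unify Bool ~ Bool
  unify Int ~ Int
  unify Int ~ Int
  unify Int ~ Int
  unify Int ~ Int
  unify Int ~ Int
let x : Int
  unify Bool ~ Bool
  unify Bool ~ Bool
  unify Bool ~ Bool
  unify Bool ~ Bool
  unify Bool ~ Bool
  unify Int ~ Int
x : Int
  unify Int ~ Int
  unify Int ~ Int
  unify Int ~ Int
  unify Int ~ Int
  unify Int ~ Int
  unify Bool ~ Int
  FAIL: mismatch Bool ~ Int

Answer: 1.1 : false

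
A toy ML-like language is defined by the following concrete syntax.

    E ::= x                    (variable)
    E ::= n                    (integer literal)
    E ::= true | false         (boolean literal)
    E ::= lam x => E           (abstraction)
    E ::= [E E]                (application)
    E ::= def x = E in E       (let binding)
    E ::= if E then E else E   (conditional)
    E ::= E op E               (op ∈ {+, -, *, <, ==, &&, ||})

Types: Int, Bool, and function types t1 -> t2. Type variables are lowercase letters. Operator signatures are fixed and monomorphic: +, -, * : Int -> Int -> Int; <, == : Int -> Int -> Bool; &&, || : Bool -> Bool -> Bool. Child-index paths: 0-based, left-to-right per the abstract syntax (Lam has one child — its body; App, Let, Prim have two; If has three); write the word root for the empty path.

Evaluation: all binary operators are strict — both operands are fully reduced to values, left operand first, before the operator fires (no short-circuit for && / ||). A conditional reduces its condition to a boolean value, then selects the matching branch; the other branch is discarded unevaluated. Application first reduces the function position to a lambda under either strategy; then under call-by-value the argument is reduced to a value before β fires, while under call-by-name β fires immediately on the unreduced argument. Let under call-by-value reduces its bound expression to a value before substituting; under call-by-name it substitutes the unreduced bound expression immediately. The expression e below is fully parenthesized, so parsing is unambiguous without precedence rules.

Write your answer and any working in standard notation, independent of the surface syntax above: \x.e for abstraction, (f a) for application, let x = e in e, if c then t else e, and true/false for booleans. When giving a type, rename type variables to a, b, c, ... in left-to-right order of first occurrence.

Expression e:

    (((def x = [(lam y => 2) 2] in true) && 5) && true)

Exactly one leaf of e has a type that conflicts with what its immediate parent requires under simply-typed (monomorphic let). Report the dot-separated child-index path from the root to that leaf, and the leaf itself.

Answer: 0.1 : 5

Working:
\y._ : a -> Int
  unify a -> Int ~ Int -> b
  unify a ~ Int
  unify Int ~ b
_ _ : Int
let x : Int
  unify Bool ~ Bool
  unify Int ~ Bool
  FAIL: mismatch Int ~ Bool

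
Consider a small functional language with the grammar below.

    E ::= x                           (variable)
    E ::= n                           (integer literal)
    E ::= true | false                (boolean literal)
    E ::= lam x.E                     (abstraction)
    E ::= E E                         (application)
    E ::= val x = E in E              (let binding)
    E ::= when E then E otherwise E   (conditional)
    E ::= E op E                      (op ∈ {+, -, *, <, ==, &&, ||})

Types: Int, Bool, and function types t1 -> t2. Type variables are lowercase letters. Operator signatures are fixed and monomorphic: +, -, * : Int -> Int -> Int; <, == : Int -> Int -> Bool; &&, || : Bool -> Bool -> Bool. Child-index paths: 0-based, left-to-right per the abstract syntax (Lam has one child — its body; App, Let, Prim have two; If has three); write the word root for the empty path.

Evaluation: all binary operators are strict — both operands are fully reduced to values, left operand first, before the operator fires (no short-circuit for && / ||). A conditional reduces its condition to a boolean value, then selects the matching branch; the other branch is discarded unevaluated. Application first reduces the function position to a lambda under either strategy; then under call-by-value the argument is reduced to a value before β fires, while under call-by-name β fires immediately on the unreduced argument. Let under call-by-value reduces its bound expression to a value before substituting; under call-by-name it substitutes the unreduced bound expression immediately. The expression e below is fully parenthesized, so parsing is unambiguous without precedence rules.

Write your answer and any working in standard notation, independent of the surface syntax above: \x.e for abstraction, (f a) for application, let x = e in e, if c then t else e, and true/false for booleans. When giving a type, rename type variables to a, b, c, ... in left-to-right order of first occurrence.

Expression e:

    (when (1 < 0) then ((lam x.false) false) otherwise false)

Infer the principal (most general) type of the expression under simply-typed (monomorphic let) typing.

Answer: Bool

Derivation:
  unify Int ~ Int
  unify Int ~ Int
  unify Bool ~ Bool
\x._ : a -> Bool
  unify a -> Bool ~ Bool -> b
  unify a ~ Bool
  unify Bool ~ b
_ _ : Bool
  unify Bool ~ Bool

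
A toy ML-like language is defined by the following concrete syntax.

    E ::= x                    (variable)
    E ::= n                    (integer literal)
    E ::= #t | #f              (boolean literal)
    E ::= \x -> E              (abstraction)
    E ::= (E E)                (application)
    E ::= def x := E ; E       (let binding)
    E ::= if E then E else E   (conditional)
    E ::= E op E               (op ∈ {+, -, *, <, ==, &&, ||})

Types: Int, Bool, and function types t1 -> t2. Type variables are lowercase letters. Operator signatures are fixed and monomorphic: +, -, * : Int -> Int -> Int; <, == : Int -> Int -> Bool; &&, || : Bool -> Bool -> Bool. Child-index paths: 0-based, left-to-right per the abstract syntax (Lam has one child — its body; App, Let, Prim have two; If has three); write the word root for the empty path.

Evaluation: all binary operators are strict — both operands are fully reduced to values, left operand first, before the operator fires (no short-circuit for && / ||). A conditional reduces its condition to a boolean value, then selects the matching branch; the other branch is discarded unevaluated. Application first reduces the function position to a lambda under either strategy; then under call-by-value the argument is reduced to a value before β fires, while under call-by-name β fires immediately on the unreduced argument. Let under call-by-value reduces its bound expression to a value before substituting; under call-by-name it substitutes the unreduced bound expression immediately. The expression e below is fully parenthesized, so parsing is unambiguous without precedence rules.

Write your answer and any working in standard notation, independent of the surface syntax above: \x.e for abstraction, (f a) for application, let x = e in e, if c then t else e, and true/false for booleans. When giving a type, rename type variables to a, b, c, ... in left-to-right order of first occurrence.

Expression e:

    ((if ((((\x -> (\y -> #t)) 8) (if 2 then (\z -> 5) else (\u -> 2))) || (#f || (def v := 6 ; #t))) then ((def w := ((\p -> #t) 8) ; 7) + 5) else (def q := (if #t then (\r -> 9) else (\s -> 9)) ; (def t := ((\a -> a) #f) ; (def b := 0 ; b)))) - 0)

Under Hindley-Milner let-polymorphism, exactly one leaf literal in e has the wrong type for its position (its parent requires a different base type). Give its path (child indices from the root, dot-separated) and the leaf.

Answer: 0.0.0.1.0 : 2

Derivation:
\y._ : b -> Bool
\x._ : a -> b -> Bool
  unify a -> b -> Bool ~ Int -> c
  unify a ~ Int
  unify b -> Bool ~ c
_ _ : b -> Bool
  unify Int ~ Bool
  FAIL: mismatch Int ~ Bool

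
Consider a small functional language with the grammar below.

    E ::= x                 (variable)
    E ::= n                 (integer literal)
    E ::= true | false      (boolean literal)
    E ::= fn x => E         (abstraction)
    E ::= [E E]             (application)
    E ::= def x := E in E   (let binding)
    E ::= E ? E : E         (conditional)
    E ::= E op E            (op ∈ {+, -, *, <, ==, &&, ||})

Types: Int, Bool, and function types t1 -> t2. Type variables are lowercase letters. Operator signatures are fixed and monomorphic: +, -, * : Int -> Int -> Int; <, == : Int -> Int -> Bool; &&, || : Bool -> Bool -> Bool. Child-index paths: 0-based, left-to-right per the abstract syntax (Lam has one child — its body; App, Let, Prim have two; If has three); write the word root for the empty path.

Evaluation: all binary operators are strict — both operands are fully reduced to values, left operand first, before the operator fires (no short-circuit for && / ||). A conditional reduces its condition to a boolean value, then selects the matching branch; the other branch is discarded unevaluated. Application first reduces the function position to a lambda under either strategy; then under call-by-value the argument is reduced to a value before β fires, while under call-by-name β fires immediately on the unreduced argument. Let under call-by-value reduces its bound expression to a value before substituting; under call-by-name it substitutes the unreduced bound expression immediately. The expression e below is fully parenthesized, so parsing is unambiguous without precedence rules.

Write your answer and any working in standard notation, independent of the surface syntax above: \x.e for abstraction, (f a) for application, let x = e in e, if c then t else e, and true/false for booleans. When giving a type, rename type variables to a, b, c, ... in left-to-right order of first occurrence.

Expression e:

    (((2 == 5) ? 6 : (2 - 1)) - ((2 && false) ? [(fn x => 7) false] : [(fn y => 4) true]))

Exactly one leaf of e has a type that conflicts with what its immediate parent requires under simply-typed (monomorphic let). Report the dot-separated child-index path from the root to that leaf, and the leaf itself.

Working:
  unify Int ~ Int
  unify Int ~ Int
  unify Bool ~ Bool
  unify Int ~ Int
  unify Int ~ Int
  unify Int ~ Int
  unify Int ~ Int
  unify Int ~ Bool
  FAIL: mismatch Int ~ Bool

Answer: 1.0.0 : 2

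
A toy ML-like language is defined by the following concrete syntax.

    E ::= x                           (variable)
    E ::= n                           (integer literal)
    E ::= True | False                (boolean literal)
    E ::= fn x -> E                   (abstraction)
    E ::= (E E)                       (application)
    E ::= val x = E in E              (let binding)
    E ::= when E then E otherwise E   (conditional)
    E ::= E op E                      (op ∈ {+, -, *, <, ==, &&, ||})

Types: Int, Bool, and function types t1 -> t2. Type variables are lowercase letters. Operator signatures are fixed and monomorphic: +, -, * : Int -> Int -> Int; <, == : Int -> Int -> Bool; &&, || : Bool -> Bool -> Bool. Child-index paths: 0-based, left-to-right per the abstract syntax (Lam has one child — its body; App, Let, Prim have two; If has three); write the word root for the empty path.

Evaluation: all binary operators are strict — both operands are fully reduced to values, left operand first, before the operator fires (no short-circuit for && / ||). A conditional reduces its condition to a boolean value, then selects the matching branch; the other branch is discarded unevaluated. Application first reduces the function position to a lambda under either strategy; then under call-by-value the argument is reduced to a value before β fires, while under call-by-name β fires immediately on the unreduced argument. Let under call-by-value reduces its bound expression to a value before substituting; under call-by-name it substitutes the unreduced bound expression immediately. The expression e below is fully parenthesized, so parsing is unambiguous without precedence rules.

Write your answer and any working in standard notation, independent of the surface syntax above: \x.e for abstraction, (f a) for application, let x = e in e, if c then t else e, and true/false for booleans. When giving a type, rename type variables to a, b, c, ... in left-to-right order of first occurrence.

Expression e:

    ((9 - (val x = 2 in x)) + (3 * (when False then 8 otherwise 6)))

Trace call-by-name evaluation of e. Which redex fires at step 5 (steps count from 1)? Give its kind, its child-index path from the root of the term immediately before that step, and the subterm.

Answer: delta at root : (7 + 18)

Working:
step 0: ((9 - (let x = 2 in x)) + (3 * (if false then 8 else 6)))
step 1: [let@0.1] ((9 - 2) + (3 * (if false then 8 else 6)))
step 2: [delta@0] (7 + (3 * (if false then 8 else 6)))
step 3: [if@1.1] (7 + (3 * 6))
step 4: [delta@1] (7 + 18)
step 5: [delta@root] 25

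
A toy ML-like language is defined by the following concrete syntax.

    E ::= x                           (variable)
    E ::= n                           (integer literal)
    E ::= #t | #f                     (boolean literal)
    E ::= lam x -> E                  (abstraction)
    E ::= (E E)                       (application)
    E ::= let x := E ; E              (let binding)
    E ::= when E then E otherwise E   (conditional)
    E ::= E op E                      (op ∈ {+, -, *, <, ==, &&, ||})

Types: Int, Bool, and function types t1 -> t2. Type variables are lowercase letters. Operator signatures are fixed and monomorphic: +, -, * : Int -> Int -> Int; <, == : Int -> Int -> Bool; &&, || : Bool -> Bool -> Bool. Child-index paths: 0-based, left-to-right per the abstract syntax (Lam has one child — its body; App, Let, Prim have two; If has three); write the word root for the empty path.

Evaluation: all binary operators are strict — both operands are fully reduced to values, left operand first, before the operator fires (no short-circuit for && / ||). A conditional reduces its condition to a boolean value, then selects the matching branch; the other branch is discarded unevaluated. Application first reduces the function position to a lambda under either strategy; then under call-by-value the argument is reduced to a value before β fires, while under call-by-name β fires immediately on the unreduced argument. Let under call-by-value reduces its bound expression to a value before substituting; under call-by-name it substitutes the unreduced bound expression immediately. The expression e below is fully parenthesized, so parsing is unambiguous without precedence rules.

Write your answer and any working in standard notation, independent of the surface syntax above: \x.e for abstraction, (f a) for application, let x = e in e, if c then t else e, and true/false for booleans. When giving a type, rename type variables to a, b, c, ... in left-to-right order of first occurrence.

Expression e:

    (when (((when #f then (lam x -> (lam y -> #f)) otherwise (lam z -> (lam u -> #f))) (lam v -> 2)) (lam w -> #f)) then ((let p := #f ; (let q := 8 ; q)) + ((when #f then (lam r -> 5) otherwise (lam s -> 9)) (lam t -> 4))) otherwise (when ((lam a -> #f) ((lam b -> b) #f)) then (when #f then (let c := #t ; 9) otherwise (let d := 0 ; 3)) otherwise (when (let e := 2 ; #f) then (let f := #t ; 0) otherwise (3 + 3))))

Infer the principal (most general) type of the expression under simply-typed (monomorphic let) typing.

Derivation:
  unify Bool ~ Bool
\y._ : b -> Bool
\x._ : a -> b -> Bool
\u._ : d -> Bool
\z._ : c -> d -> Bool
  unify a -> b -> Bool ~ c -> d -> Bool
  unify a ~ c
  unify b -> Bool ~ d -> Bool
  unify b ~ d
  unify Bool ~ Bool
\v._ : e -> Int
  unify c -> d -> Bool ~ (e -> Int) -> f
  unify c ~ e -> Int
  unify d -> Bool ~ f
_ _ : d -> Bool
\w._ : g -> Bool
  unify d -> Bool ~ (g -> Bool) -> h
  unify d ~ g -> Bool
  unify Bool ~ h
_ _ : Bool
  unify Bool ~ Bool
let p : Bool
let q : Int
q : Int
  unify Int ~ Int
  unify Bool ~ Bool
\r._ : i -> Int
\s._ : j -> Int
  unify i -> Int ~ j -> Int
  unify i ~ j
  unify Int ~ Int
\t._ : k -> Int
  unify j -> Int ~ (k -> Int) -> l
  unify j ~ k -> Int
  unify Int ~ l
_ _ : Int
  unify Int ~ Int
\a._ : m -> Bool
b : n
\b._ : n -> n
  unify n -> n ~ Bool -> o
  unify n ~ Bool
  unify Bool ~ o
_ _ : Bool
  unify m -> Bool ~ Bool -> p
  unify m ~ Bool
  unify Bool ~ p
_ _ : Bool
  unify Bool ~ Bool
  unify Bool ~ Bool
let c : Bool
let d : Int
  unify Int ~ Int
let e : Int
  unify Bool ~ Bool
let f : Bool
  unify Int ~ Int
  unify Int ~ Int
  unify Int ~ Int
  unify Int ~ Int
  unify Int ~ Int

Answer: Int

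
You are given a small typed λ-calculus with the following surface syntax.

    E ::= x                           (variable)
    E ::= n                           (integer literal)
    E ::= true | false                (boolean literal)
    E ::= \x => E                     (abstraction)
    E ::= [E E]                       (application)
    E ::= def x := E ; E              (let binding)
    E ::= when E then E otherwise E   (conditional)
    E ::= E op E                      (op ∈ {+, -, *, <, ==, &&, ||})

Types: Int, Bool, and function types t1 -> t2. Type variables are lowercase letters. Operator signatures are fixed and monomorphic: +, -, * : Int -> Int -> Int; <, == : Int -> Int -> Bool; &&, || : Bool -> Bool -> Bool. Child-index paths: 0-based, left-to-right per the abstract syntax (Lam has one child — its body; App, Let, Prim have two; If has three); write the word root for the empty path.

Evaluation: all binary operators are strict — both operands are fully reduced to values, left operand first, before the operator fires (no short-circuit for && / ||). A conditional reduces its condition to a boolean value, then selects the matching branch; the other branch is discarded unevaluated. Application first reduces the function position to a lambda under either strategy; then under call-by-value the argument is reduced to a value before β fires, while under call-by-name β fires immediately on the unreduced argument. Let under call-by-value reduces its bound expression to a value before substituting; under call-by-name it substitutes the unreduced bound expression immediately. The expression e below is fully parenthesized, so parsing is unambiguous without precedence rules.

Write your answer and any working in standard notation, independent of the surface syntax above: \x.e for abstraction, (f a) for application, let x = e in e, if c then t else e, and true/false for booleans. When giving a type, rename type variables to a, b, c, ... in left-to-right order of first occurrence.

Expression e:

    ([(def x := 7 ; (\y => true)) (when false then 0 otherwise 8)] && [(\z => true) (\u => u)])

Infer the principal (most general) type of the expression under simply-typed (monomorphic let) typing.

Derivation:
let x : Int
\y._ : a -> Bool
  unify Bool ~ Bool
  unify Int ~ Int
  unify a -> Bool ~ Int -> b
  unify a ~ Int
  unify Bool ~ b
_ _ : Bool
  unify Bool ~ Bool
\z._ : c -> Bool
u : d
\u._ : d -> d
  unify c -> Bool ~ (d -> d) -> e
  unify c ~ d -> d
  unify Bool ~ e
_ _ : Bool
  unify Bool ~ Bool

Answer: Bool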